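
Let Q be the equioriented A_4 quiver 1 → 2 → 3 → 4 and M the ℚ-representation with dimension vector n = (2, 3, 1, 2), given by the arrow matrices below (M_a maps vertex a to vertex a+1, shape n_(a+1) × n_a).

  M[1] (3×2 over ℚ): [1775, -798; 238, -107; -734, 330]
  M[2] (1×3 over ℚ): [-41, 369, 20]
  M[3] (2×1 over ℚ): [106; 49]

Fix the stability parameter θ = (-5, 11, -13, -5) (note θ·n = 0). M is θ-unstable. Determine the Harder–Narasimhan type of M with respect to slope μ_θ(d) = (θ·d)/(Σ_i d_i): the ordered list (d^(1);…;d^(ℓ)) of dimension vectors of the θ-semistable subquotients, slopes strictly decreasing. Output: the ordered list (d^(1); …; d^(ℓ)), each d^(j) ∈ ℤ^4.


Interval decomposition of M: I[1,2], I[1,4], I[2,2], I[4,4].
HN type (ℓ=3): μ^(1)=11; μ^(2)=-7/3; μ^(3)=-5

((0, 2, 0, 0); (0, 1, 1, 1); (2, 0, 0, 1))


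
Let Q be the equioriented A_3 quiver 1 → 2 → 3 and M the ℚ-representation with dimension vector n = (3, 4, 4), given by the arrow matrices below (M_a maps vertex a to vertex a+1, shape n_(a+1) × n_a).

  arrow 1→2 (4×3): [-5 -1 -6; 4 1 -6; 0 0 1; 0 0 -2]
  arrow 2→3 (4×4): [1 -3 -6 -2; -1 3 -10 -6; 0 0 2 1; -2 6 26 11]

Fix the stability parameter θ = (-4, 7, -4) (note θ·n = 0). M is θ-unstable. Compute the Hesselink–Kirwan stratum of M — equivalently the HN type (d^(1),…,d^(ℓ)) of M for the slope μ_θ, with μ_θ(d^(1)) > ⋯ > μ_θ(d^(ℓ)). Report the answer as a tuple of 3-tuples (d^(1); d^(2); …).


Via rank(M_{q-1}∘⋯∘M_p): M ≅ I[1,2]^2, I[1,3], I[2,3], I[3,3]^2.
μ_θ-semistable layers: μ^(1)=7; μ^(2)=3/2; μ^(3)=-4

((0, 2, 0); (0, 2, 2); (3, 0, 2))


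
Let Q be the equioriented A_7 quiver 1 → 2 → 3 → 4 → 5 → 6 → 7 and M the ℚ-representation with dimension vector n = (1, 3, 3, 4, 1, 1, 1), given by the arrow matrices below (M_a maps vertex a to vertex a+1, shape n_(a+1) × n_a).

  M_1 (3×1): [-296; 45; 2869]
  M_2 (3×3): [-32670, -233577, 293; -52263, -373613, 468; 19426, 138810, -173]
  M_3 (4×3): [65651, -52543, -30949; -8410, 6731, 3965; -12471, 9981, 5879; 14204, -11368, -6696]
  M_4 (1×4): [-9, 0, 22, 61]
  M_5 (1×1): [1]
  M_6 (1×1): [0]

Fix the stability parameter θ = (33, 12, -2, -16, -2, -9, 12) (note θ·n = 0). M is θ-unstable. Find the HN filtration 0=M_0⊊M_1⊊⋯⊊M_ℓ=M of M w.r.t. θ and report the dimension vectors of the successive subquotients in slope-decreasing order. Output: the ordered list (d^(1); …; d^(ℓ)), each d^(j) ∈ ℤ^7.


Interval decomposition of M: I[1,6], I[2,3], I[2,4], I[4,4]^2, I[7,7].
HN type (ℓ=5): μ^(1)=12; μ^(2)=5; μ^(3)=8/3; μ^(4)=-2; μ^(5)=-16

((0, 0, 0, 0, 0, 0, 1); (0, 1, 1, 0, 0, 0, 0); (1, 1, 1, 1, 1, 1, 0); (0, 1, 1, 1, 0, 0, 0); (0, 0, 0, 2, 0, 0, 0))


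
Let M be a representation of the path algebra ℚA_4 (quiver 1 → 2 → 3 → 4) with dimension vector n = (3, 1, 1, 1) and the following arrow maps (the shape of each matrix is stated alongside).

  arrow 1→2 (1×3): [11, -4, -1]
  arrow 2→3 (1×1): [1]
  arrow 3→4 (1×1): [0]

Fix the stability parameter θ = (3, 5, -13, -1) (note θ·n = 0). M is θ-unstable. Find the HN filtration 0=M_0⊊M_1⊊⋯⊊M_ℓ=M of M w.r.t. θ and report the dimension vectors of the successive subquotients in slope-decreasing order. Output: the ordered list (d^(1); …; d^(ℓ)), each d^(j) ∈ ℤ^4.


Via rank(M_{q-1}∘⋯∘M_p): M ≅ I[1,1]^2, I[1,3], I[4,4].
μ_θ-semistable layers: μ^(1)=3; μ^(2)=-1; μ^(3)=-5/3

((2, 0, 0, 0); (0, 0, 0, 1); (1, 1, 1, 0))


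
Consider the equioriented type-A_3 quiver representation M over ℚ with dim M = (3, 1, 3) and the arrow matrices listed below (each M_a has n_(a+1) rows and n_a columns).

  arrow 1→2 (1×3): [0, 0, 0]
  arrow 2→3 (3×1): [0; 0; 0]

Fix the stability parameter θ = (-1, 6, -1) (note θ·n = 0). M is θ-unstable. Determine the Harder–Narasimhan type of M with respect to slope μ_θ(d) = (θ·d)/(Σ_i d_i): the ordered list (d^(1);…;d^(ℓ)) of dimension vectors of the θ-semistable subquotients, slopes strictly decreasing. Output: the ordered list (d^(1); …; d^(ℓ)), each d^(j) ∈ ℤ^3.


Via rank(M_{q-1}∘⋯∘M_p): M ≅ I[1,1]^3, I[2,2], I[3,3]^3.
μ_θ-semistable layers: μ^(1)=6; μ^(2)=-1

((0, 1, 0); (3, 0, 3))


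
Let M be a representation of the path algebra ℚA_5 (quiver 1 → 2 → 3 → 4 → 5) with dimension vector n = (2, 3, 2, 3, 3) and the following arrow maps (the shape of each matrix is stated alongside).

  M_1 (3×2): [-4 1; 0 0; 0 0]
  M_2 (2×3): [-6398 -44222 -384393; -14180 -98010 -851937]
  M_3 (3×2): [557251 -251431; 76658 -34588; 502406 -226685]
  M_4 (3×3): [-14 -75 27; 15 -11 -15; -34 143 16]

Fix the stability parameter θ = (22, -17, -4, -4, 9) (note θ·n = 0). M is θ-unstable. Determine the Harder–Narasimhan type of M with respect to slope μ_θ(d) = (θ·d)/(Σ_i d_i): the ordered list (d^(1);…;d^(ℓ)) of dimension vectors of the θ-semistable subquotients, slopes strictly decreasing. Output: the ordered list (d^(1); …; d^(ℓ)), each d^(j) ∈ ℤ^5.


Via rank(M_{q-1}∘⋯∘M_p): M ≅ I[1,1], I[1,5], I[2,2], I[2,5], I[4,5].
μ_θ-semistable layers: μ^(1)=22; μ^(2)=9; μ^(3)=-3/4; μ^(4)=-4; μ^(5)=-17

((1, 0, 0, 0, 0); (0, 0, 0, 0, 3); (1, 1, 1, 1, 0); (0, 0, 1, 2, 0); (0, 2, 0, 0, 0))


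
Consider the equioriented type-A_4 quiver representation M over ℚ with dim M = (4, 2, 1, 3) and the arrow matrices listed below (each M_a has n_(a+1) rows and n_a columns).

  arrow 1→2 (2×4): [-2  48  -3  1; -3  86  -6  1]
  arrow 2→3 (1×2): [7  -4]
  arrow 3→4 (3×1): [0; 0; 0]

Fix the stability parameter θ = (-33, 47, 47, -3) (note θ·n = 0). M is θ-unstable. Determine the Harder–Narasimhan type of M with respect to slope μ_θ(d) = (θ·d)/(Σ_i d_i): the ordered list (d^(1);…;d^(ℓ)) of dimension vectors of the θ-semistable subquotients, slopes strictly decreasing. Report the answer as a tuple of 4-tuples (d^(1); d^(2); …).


Via rank(M_{q-1}∘⋯∘M_p): M ≅ I[1,1]^2, I[1,2], I[1,3], I[4,4]^3.
μ_θ-semistable layers: μ^(1)=47; μ^(2)=-3; μ^(3)=-33

((0, 2, 1, 0); (0, 0, 0, 3); (4, 0, 0, 0))


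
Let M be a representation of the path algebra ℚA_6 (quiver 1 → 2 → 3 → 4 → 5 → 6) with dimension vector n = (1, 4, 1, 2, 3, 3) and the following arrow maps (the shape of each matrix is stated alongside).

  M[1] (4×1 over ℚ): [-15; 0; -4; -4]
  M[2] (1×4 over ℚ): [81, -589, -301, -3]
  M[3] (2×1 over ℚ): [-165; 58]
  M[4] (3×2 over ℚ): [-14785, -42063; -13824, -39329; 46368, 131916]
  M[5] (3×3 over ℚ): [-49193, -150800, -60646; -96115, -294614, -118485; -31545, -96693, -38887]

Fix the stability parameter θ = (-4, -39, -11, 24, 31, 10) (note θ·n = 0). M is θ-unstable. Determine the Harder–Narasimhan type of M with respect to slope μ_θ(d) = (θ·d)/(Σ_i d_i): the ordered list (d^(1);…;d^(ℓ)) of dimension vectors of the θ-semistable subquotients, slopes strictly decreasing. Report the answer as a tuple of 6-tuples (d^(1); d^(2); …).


Barcode: M ≅ I[1,6], I[2,2]^3, I[4,6], I[5,6]. HN layers by μ_θ (5 steps, strictly decreasing):
  μ^(1)=65/3; μ^(2)=41/2; μ^(3)=-11; μ^(4)=-43/2; μ^(5)=-39

((0, 0, 0, 2, 2, 2); (0, 0, 0, 0, 1, 1); (0, 0, 1, 0, 0, 0); (1, 1, 0, 0, 0, 0); (0, 3, 0, 0, 0, 0))


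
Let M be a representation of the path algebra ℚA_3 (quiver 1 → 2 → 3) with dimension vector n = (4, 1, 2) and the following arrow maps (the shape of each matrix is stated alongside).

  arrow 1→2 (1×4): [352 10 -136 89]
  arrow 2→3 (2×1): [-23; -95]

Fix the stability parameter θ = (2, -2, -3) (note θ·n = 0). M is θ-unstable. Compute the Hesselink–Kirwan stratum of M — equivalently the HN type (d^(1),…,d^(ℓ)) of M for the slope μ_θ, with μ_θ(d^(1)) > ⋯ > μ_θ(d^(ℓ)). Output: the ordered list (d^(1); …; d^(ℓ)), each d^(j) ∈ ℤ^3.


Interval decomposition of M: I[1,1]^3, I[1,3], I[3,3].
HN type (ℓ=3): μ^(1)=2; μ^(2)=-1; μ^(3)=-3

((3, 0, 0); (1, 1, 1); (0, 0, 1))


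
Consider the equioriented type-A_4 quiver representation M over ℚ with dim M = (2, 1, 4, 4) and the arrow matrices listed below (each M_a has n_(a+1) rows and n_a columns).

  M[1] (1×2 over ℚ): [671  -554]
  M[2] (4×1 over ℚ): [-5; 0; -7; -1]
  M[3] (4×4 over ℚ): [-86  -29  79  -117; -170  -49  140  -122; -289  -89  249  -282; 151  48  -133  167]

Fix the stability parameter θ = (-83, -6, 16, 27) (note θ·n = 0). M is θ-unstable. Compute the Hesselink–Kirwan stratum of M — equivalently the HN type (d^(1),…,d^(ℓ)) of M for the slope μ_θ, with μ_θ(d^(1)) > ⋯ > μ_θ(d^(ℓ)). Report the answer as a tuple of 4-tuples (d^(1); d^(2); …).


Via rank(M_{q-1}∘⋯∘M_p): M ≅ I[1,1], I[1,4], I[3,4]^3.
μ_θ-semistable layers: μ^(1)=27; μ^(2)=16; μ^(3)=-6; μ^(4)=-83

((0, 0, 0, 4); (0, 0, 4, 0); (0, 1, 0, 0); (2, 0, 0, 0))


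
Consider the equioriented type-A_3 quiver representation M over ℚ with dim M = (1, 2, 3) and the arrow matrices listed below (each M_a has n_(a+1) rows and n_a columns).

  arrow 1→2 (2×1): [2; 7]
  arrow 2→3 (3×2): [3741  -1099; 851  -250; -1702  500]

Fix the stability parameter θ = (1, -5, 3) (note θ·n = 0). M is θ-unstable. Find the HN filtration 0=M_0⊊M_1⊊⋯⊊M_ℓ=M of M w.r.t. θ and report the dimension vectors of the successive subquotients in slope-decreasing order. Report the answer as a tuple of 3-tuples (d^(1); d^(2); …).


Via rank(M_{q-1}∘⋯∘M_p): M ≅ I[1,3], I[2,3], I[3,3].
μ_θ-semistable layers: μ^(1)=3; μ^(2)=-2; μ^(3)=-5

((0, 0, 3); (1, 1, 0); (0, 1, 0))


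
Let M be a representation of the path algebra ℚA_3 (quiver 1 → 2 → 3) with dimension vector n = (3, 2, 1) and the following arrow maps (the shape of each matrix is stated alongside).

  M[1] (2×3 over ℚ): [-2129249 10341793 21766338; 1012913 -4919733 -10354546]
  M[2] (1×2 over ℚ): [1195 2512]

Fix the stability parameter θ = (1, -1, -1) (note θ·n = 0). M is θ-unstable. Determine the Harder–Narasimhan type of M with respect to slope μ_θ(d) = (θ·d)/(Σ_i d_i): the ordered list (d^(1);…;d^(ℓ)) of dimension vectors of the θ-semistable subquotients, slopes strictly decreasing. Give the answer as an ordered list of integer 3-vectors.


Interval decomposition of M: I[1,1], I[1,2], I[1,3].
HN type (ℓ=3): μ^(1)=1; μ^(2)=0; μ^(3)=-1/3

((1, 0, 0); (1, 1, 0); (1, 1, 1))


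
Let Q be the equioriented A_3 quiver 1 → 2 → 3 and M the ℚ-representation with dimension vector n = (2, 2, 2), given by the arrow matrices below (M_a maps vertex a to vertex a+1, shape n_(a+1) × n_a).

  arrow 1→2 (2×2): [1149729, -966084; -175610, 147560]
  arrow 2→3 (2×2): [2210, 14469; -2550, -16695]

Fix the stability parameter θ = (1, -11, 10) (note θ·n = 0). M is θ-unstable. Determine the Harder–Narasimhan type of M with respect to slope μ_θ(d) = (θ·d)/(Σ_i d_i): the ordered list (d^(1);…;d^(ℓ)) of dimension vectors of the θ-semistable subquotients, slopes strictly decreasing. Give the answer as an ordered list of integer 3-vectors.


Via rank(M_{q-1}∘⋯∘M_p): M ≅ I[1,1], I[1,2], I[2,3], I[3,3].
μ_θ-semistable layers: μ^(1)=10; μ^(2)=1; μ^(3)=-5; μ^(4)=-11

((0, 0, 2); (1, 0, 0); (1, 1, 0); (0, 1, 0))


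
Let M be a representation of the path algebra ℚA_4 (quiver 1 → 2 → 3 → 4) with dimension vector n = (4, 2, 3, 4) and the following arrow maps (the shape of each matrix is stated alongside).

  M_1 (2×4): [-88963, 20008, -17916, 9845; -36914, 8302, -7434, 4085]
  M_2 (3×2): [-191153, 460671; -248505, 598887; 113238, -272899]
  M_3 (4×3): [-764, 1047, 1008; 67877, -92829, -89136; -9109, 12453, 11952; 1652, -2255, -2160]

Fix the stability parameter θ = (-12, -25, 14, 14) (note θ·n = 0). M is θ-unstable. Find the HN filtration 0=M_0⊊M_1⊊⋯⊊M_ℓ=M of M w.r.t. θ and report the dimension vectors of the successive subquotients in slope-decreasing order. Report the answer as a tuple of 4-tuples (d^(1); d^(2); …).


Barcode: M ≅ I[1,1]^2, I[1,3], I[1,4], I[3,4], I[4,4]^2. HN layers by μ_θ (3 steps, strictly decreasing):
  μ^(1)=14; μ^(2)=-12; μ^(3)=-37/2

((0, 0, 3, 4); (2, 0, 0, 0); (2, 2, 0, 0))


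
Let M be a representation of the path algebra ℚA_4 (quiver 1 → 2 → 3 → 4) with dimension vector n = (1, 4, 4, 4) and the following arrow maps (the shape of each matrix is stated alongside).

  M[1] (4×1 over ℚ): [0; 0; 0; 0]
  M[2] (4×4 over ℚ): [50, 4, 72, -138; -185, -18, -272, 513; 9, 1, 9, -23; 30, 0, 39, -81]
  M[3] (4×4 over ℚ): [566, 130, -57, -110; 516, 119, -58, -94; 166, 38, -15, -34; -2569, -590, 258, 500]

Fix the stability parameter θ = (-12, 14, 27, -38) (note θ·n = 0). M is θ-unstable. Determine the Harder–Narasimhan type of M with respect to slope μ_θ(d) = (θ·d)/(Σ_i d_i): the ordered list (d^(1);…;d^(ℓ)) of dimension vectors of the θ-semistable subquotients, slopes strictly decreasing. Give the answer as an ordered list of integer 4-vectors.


Via rank(M_{q-1}∘⋯∘M_p): M ≅ I[1,1], I[2,2], I[2,3], I[2,4]^2, I[3,4], I[4,4].
μ_θ-semistable layers: μ^(1)=27; μ^(2)=14; μ^(3)=1; μ^(4)=-11/2; μ^(5)=-12; μ^(6)=-38

((0, 0, 1, 0); (0, 2, 0, 0); (0, 2, 2, 2); (0, 0, 1, 1); (1, 0, 0, 0); (0, 0, 0, 1))


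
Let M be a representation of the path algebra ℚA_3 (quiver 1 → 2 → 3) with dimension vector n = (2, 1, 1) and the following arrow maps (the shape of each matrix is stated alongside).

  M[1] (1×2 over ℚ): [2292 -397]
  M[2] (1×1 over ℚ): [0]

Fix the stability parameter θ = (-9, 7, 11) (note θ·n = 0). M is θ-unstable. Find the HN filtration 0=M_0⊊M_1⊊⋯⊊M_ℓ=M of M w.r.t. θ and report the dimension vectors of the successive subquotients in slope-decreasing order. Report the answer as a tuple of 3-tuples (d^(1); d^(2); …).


Barcode: M ≅ I[1,1], I[1,2], I[3,3]. HN layers by μ_θ (3 steps, strictly decreasing):
  μ^(1)=11; μ^(2)=7; μ^(3)=-9

((0, 0, 1); (0, 1, 0); (2, 0, 0))


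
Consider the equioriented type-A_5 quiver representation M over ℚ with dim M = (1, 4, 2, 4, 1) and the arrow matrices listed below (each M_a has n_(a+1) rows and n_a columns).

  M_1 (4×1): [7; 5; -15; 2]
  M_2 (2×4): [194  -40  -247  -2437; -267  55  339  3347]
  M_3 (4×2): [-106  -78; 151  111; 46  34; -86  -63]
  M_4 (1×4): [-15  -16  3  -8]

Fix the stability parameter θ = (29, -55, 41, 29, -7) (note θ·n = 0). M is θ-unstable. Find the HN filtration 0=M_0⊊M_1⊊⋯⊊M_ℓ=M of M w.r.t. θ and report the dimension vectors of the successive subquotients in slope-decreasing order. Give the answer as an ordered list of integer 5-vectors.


Barcode: M ≅ I[1,4], I[2,2]^2, I[2,4], I[4,4], I[4,5]. HN layers by μ_θ (5 steps, strictly decreasing):
  μ^(1)=35; μ^(2)=29; μ^(3)=11; μ^(4)=-13; μ^(5)=-55

((0, 0, 2, 2, 0); (0, 0, 0, 1, 0); (0, 0, 0, 1, 1); (1, 1, 0, 0, 0); (0, 3, 0, 0, 0))


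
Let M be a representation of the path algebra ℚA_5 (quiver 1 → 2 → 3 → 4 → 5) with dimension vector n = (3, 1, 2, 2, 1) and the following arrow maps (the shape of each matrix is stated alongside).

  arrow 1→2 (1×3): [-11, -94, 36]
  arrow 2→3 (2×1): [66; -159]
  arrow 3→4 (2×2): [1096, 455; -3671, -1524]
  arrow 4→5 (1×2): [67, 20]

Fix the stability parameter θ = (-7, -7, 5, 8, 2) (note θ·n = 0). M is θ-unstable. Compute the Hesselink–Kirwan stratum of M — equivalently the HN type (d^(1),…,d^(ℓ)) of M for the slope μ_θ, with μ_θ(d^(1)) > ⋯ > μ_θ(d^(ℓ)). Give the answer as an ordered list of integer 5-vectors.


Barcode: M ≅ I[1,1]^2, I[1,5], I[3,4]. HN layers by μ_θ (3 steps, strictly decreasing):
  μ^(1)=8; μ^(2)=5; μ^(3)=-7

((0, 0, 0, 1, 0); (0, 0, 2, 1, 1); (3, 1, 0, 0, 0))


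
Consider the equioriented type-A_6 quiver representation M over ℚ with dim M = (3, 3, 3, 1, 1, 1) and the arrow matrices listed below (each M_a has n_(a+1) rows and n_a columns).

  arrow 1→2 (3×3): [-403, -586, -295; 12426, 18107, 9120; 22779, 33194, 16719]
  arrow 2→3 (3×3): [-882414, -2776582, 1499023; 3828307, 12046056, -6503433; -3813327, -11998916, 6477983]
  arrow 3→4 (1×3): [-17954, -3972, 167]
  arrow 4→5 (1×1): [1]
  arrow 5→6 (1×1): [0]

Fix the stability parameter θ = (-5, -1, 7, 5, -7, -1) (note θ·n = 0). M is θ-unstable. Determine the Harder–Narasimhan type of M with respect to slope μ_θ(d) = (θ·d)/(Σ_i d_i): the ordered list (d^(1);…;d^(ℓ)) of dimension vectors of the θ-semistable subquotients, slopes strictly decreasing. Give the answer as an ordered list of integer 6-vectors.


Barcode: M ≅ I[1,1], I[1,2], I[1,3], I[2,5], I[3,3], I[6,6]. HN layers by μ_θ (4 steps, strictly decreasing):
  μ^(1)=7; μ^(2)=5/3; μ^(3)=-1; μ^(4)=-5

((0, 0, 2, 0, 0, 0); (0, 0, 1, 1, 1, 0); (0, 3, 0, 0, 0, 1); (3, 0, 0, 0, 0, 0))


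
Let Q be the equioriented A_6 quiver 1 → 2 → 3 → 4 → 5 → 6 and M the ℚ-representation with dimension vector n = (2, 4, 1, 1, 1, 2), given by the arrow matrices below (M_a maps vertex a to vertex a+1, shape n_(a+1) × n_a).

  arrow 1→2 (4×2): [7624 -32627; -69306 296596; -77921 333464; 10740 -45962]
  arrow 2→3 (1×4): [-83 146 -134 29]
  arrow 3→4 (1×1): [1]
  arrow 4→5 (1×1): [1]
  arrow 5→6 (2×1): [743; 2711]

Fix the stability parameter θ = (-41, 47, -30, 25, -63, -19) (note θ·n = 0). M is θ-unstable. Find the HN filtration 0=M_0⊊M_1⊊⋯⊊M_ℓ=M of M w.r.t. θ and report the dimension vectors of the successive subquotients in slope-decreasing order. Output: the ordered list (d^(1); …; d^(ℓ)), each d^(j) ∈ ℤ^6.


Interval decomposition of M: I[1,2], I[1,6], I[2,2]^2, I[6,6].
HN type (ℓ=4): μ^(1)=47; μ^(2)=-8; μ^(3)=-19; μ^(4)=-41

((0, 3, 0, 0, 0, 0); (0, 1, 1, 1, 1, 1); (0, 0, 0, 0, 0, 1); (2, 0, 0, 0, 0, 0))


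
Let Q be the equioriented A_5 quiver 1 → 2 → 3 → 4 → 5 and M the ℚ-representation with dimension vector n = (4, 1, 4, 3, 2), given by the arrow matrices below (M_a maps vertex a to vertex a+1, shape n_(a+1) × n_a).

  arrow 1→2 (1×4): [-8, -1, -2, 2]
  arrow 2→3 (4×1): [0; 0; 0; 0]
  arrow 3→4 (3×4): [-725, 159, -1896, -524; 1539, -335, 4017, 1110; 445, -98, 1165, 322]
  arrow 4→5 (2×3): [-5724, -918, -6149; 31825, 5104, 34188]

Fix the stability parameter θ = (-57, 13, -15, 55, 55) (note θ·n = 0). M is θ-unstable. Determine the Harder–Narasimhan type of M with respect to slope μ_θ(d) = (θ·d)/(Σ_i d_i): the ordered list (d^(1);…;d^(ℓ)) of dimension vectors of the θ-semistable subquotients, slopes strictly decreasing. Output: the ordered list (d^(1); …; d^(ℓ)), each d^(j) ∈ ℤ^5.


Barcode: M ≅ I[1,1]^3, I[1,2], I[3,3], I[3,4], I[3,5]^2. HN layers by μ_θ (4 steps, strictly decreasing):
  μ^(1)=55; μ^(2)=13; μ^(3)=-15; μ^(4)=-57

((0, 0, 0, 3, 2); (0, 1, 0, 0, 0); (0, 0, 4, 0, 0); (4, 0, 0, 0, 0))


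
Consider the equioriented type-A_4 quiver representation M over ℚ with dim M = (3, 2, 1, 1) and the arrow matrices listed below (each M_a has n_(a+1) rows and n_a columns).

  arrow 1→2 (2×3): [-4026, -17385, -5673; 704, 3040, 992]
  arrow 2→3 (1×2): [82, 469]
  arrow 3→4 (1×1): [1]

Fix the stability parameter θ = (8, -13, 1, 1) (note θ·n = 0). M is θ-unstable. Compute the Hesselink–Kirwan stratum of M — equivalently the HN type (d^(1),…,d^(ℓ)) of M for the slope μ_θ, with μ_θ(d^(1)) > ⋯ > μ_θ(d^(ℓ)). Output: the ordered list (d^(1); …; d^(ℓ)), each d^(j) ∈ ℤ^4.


Barcode: M ≅ I[1,1]^2, I[1,4], I[2,2]. HN layers by μ_θ (4 steps, strictly decreasing):
  μ^(1)=8; μ^(2)=1; μ^(3)=-5/2; μ^(4)=-13

((2, 0, 0, 0); (0, 0, 1, 1); (1, 1, 0, 0); (0, 1, 0, 0))


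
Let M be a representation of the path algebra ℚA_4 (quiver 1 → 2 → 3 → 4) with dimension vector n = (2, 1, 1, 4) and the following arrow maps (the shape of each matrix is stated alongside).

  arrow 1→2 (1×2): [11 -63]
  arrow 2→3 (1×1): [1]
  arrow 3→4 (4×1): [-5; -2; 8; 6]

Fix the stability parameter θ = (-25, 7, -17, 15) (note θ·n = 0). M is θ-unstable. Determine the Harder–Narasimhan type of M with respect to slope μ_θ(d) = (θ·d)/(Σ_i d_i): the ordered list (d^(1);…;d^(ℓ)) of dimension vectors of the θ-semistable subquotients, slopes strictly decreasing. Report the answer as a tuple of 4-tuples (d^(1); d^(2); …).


Via rank(M_{q-1}∘⋯∘M_p): M ≅ I[1,1], I[1,4], I[4,4]^3.
μ_θ-semistable layers: μ^(1)=15; μ^(2)=-5; μ^(3)=-25

((0, 0, 0, 4); (0, 1, 1, 0); (2, 0, 0, 0))


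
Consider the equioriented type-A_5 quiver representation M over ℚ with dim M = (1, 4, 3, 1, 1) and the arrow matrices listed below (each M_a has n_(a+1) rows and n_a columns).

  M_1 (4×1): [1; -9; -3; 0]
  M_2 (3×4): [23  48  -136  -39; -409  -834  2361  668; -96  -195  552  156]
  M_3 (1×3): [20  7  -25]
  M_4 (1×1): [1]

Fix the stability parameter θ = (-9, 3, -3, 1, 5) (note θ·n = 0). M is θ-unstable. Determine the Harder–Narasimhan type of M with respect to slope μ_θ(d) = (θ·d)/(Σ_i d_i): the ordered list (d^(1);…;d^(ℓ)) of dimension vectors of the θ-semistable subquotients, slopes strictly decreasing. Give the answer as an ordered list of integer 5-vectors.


Interval decomposition of M: I[1,5], I[2,2], I[2,3]^2.
HN type (ℓ=5): μ^(1)=5; μ^(2)=3; μ^(3)=1; μ^(4)=0; μ^(5)=-9

((0, 0, 0, 0, 1); (0, 1, 0, 0, 0); (0, 0, 0, 1, 0); (0, 3, 3, 0, 0); (1, 0, 0, 0, 0))


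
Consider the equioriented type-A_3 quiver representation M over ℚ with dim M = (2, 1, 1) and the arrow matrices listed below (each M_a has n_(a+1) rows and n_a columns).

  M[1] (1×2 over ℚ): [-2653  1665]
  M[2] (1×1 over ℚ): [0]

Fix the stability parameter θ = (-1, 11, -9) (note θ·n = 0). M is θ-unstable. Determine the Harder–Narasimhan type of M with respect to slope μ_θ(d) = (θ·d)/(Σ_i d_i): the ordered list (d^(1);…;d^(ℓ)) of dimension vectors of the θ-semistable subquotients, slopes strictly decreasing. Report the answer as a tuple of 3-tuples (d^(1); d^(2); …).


Via rank(M_{q-1}∘⋯∘M_p): M ≅ I[1,1], I[1,2], I[3,3].
μ_θ-semistable layers: μ^(1)=11; μ^(2)=-1; μ^(3)=-9

((0, 1, 0); (2, 0, 0); (0, 0, 1))


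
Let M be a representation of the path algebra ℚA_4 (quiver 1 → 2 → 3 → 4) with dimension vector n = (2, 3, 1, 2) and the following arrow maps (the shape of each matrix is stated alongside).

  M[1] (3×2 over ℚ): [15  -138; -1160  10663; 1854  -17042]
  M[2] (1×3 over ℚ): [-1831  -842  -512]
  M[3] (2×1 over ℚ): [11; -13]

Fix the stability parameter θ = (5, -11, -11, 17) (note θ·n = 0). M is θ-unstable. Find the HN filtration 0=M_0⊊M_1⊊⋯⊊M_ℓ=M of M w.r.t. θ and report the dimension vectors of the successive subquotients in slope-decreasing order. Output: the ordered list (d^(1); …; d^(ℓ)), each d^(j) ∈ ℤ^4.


Interval decomposition of M: I[1,2], I[1,4], I[2,2], I[4,4].
HN type (ℓ=4): μ^(1)=17; μ^(2)=-3; μ^(3)=-17/3; μ^(4)=-11

((0, 0, 0, 2); (1, 1, 0, 0); (1, 1, 1, 0); (0, 1, 0, 0))


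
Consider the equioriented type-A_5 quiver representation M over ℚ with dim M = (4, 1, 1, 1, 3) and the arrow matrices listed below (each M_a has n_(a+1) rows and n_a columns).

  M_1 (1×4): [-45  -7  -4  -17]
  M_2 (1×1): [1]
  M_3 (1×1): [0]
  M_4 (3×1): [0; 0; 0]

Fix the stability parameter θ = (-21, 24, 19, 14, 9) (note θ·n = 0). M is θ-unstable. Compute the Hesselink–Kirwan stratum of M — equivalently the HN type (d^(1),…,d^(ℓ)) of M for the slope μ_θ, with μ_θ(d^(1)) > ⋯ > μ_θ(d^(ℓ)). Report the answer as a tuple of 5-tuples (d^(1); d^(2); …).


Via rank(M_{q-1}∘⋯∘M_p): M ≅ I[1,1]^3, I[1,3], I[4,4], I[5,5]^3.
μ_θ-semistable layers: μ^(1)=43/2; μ^(2)=14; μ^(3)=9; μ^(4)=-21

((0, 1, 1, 0, 0); (0, 0, 0, 1, 0); (0, 0, 0, 0, 3); (4, 0, 0, 0, 0))


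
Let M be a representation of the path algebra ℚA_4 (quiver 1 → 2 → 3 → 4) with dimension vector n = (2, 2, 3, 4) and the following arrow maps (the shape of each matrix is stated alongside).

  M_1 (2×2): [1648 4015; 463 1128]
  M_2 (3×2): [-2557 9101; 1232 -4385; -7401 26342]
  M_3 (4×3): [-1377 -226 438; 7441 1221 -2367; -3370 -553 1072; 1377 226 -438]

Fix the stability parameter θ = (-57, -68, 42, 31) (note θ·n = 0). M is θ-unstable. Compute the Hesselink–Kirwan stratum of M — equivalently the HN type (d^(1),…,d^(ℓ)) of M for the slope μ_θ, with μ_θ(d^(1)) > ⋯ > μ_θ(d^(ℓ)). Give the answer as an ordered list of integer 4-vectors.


Interval decomposition of M: I[1,4]^2, I[3,4], I[4,4].
HN type (ℓ=3): μ^(1)=73/2; μ^(2)=31; μ^(3)=-125/2

((0, 0, 3, 3); (0, 0, 0, 1); (2, 2, 0, 0))


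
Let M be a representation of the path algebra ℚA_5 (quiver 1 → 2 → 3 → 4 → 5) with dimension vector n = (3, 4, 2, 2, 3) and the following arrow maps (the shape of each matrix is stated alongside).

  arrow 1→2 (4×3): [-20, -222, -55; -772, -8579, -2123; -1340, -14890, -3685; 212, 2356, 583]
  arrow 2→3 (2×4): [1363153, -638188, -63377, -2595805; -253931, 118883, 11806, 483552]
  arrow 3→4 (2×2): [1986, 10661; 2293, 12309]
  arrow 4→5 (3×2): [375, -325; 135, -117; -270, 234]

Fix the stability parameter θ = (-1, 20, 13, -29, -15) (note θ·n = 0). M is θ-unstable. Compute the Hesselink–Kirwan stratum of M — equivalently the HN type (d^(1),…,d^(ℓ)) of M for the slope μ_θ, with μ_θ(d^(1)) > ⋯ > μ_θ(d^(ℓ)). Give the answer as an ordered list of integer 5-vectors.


Via rank(M_{q-1}∘⋯∘M_p): M ≅ I[1,1], I[1,4], I[1,5], I[2,2]^2, I[5,5]^2.
μ_θ-semistable layers: μ^(1)=20; μ^(2)=4/3; μ^(3)=-1; μ^(4)=-12/5; μ^(5)=-15

((0, 2, 0, 0, 0); (0, 1, 1, 1, 0); (2, 0, 0, 0, 0); (1, 1, 1, 1, 1); (0, 0, 0, 0, 2))


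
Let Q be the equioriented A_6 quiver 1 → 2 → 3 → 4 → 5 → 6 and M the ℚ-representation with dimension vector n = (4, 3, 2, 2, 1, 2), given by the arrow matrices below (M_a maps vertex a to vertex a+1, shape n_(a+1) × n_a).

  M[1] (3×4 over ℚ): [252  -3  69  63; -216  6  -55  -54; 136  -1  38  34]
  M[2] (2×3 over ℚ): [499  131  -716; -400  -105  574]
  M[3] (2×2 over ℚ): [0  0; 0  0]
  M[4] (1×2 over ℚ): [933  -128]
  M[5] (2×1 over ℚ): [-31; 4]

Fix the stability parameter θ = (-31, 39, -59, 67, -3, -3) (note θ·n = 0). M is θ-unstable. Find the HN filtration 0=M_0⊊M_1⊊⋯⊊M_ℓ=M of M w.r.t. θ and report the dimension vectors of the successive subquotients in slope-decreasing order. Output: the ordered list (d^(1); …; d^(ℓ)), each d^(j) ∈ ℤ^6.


Interval decomposition of M: I[1,1], I[1,2], I[1,3]^2, I[4,4], I[4,6], I[6,6].
HN type (ℓ=6): μ^(1)=67; μ^(2)=39; μ^(3)=61/3; μ^(4)=-3; μ^(5)=-10; μ^(6)=-31

((0, 0, 0, 1, 0, 0); (0, 1, 0, 0, 0, 0); (0, 0, 0, 1, 1, 1); (0, 0, 0, 0, 0, 1); (0, 2, 2, 0, 0, 0); (4, 0, 0, 0, 0, 0))


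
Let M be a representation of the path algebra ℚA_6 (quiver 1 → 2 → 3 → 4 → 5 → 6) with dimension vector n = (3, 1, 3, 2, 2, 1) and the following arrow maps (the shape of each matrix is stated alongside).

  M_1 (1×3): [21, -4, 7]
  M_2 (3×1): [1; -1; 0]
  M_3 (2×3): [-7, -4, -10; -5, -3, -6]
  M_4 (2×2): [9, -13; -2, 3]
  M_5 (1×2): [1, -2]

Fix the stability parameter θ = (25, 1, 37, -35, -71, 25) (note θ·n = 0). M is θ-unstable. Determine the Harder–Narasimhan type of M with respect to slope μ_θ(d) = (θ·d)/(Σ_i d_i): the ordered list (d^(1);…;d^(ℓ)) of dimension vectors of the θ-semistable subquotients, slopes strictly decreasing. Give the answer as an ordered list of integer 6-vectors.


Interval decomposition of M: I[1,1]^2, I[1,6], I[3,3], I[3,5].
HN type (ℓ=4): μ^(1)=37; μ^(2)=25; μ^(3)=-43/5; μ^(4)=-23

((0, 0, 1, 0, 0, 0); (2, 0, 0, 0, 0, 1); (1, 1, 1, 1, 1, 0); (0, 0, 1, 1, 1, 0))


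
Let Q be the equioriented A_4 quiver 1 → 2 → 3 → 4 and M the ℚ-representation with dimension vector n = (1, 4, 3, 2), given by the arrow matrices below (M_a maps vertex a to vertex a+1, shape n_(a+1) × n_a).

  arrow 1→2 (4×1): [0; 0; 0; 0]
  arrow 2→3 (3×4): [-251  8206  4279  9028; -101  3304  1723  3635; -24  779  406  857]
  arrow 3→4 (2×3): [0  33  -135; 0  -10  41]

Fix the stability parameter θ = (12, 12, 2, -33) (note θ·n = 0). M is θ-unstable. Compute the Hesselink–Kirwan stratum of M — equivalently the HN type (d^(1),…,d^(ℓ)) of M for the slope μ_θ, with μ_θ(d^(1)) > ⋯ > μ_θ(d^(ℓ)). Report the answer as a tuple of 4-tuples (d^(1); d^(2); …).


Interval decomposition of M: I[1,1], I[2,2], I[2,3], I[2,4]^2.
HN type (ℓ=3): μ^(1)=12; μ^(2)=7; μ^(3)=-19/3

((1, 1, 0, 0); (0, 1, 1, 0); (0, 2, 2, 2))


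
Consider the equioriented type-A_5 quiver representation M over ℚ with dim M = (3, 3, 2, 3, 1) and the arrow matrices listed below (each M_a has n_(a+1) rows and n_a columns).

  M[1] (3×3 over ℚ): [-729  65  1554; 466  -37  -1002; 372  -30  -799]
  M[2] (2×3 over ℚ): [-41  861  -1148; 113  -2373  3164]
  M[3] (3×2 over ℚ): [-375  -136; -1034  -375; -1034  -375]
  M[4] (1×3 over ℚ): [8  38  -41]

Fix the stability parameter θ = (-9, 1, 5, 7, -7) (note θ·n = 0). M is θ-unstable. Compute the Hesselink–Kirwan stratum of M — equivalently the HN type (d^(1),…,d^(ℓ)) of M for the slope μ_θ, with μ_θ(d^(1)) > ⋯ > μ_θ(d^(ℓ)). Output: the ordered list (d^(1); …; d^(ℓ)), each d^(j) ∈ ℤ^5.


Via rank(M_{q-1}∘⋯∘M_p): M ≅ I[1,2]^2, I[1,5], I[3,4], I[4,4].
μ_θ-semistable layers: μ^(1)=7; μ^(2)=5; μ^(3)=5/3; μ^(4)=1; μ^(5)=-9

((0, 0, 0, 2, 0); (0, 0, 1, 0, 0); (0, 0, 1, 1, 1); (0, 3, 0, 0, 0); (3, 0, 0, 0, 0))


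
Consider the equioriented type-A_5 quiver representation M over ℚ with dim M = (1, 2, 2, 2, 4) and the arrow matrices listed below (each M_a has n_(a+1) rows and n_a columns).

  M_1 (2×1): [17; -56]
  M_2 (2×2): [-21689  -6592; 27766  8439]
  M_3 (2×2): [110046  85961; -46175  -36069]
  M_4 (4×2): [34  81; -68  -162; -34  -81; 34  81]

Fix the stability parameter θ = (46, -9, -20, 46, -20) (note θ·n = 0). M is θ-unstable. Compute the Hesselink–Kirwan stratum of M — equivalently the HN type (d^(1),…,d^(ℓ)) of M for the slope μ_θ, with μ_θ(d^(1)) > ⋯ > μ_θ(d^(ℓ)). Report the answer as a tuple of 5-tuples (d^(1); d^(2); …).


Barcode: M ≅ I[1,5], I[2,4], I[5,5]^3. HN layers by μ_θ (5 steps, strictly decreasing):
  μ^(1)=46; μ^(2)=13; μ^(3)=17/3; μ^(4)=-29/2; μ^(5)=-20

((0, 0, 0, 1, 0); (0, 0, 0, 1, 1); (1, 1, 1, 0, 0); (0, 1, 1, 0, 0); (0, 0, 0, 0, 3))


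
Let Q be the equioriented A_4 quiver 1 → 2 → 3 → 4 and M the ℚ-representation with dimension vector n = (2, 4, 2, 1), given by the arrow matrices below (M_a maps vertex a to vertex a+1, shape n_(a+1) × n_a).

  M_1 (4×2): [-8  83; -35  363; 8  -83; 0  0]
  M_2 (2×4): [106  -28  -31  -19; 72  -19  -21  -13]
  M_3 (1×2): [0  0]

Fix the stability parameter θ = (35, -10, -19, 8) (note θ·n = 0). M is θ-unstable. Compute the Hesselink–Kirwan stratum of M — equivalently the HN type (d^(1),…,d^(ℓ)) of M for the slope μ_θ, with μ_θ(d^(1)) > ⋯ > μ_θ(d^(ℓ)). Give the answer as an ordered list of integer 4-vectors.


Interval decomposition of M: I[1,3]^2, I[2,2]^2, I[4,4].
HN type (ℓ=3): μ^(1)=8; μ^(2)=2; μ^(3)=-10

((0, 0, 0, 1); (2, 2, 2, 0); (0, 2, 0, 0))


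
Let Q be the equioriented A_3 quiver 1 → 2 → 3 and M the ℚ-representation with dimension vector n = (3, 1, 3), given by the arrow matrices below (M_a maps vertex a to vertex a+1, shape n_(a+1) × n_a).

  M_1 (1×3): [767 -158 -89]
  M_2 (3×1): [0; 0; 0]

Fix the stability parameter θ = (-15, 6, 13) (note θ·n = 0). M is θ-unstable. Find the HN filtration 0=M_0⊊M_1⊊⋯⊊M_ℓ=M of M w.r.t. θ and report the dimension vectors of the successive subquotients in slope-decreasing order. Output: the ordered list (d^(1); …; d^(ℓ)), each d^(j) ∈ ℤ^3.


Barcode: M ≅ I[1,1]^2, I[1,2], I[3,3]^3. HN layers by μ_θ (3 steps, strictly decreasing):
  μ^(1)=13; μ^(2)=6; μ^(3)=-15

((0, 0, 3); (0, 1, 0); (3, 0, 0))


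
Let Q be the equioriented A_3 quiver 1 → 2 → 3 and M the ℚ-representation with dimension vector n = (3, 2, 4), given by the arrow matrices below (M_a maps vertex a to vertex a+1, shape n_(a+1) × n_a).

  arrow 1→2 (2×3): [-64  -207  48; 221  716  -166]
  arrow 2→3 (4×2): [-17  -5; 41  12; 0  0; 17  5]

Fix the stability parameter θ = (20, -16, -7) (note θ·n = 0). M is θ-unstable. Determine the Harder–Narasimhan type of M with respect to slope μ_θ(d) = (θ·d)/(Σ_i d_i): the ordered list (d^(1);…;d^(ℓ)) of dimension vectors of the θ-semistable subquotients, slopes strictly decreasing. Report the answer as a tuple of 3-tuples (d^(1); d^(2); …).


Interval decomposition of M: I[1,1], I[1,3]^2, I[3,3]^2.
HN type (ℓ=3): μ^(1)=20; μ^(2)=-1; μ^(3)=-7

((1, 0, 0); (2, 2, 2); (0, 0, 2))


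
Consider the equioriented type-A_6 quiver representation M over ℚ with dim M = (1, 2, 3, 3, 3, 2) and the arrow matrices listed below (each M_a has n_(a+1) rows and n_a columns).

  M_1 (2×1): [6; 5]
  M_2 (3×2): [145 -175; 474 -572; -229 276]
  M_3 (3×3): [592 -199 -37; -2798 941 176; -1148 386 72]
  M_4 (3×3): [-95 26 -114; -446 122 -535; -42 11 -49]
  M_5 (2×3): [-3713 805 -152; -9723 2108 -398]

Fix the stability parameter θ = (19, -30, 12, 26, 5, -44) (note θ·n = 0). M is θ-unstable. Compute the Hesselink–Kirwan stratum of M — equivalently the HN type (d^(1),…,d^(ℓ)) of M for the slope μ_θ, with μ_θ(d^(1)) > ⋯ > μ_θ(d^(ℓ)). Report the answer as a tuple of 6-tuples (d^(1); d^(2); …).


Barcode: M ≅ I[1,6], I[2,6], I[3,3], I[4,5]. HN layers by μ_θ (5 steps, strictly decreasing):
  μ^(1)=31/2; μ^(2)=12; μ^(3)=-1/4; μ^(4)=-11/2; μ^(5)=-30

((0, 0, 0, 1, 1, 0); (0, 0, 1, 0, 0, 0); (0, 0, 2, 2, 2, 2); (1, 1, 0, 0, 0, 0); (0, 1, 0, 0, 0, 0))


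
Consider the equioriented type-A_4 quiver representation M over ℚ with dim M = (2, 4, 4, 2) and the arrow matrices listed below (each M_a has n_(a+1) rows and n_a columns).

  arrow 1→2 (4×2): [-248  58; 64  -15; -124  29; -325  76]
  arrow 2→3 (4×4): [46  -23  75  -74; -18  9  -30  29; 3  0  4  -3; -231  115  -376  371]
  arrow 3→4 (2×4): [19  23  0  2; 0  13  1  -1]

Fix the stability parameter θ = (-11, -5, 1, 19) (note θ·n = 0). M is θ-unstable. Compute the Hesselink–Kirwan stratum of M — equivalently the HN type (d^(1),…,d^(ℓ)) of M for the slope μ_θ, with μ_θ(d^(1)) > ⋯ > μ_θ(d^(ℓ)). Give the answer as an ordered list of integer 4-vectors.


Interval decomposition of M: I[1,4]^2, I[2,3]^2.
HN type (ℓ=4): μ^(1)=19; μ^(2)=1; μ^(3)=-5; μ^(4)=-11

((0, 0, 0, 2); (0, 0, 4, 0); (0, 4, 0, 0); (2, 0, 0, 0))


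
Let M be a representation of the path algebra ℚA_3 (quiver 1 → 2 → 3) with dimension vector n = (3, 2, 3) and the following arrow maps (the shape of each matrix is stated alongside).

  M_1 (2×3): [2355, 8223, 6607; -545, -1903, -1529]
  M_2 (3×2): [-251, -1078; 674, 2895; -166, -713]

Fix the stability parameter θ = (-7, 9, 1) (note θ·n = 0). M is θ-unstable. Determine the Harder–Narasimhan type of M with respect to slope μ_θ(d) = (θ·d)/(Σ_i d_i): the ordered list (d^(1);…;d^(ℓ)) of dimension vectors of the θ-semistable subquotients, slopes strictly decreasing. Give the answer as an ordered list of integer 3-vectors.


Via rank(M_{q-1}∘⋯∘M_p): M ≅ I[1,1], I[1,3]^2, I[3,3].
μ_θ-semistable layers: μ^(1)=5; μ^(2)=1; μ^(3)=-7

((0, 2, 2); (0, 0, 1); (3, 0, 0))


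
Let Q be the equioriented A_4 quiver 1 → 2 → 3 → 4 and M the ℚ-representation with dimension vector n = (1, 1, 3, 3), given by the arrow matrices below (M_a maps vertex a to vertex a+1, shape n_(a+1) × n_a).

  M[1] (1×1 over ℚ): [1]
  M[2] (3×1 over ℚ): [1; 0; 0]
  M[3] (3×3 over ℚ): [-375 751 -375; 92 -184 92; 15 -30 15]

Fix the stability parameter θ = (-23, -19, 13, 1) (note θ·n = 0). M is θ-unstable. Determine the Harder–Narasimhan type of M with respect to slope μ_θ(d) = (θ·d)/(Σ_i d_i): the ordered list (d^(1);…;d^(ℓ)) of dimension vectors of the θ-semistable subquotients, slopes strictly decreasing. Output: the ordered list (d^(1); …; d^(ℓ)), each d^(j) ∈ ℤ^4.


Via rank(M_{q-1}∘⋯∘M_p): M ≅ I[1,4], I[3,3], I[3,4], I[4,4].
μ_θ-semistable layers: μ^(1)=13; μ^(2)=7; μ^(3)=1; μ^(4)=-19; μ^(5)=-23

((0, 0, 1, 0); (0, 0, 2, 2); (0, 0, 0, 1); (0, 1, 0, 0); (1, 0, 0, 0))


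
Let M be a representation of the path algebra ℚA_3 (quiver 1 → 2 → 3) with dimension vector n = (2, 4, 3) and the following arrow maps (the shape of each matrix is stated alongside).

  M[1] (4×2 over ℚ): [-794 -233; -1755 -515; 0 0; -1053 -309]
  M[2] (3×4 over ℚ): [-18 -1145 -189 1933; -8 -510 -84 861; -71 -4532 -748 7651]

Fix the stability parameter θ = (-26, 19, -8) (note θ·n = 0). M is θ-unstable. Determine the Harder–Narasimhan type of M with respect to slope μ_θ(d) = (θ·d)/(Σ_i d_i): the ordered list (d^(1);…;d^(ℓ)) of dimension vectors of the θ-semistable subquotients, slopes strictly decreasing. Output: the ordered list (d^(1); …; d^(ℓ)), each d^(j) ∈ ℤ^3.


Interval decomposition of M: I[1,3]^2, I[2,2], I[2,3].
HN type (ℓ=3): μ^(1)=19; μ^(2)=11/2; μ^(3)=-26

((0, 1, 0); (0, 3, 3); (2, 0, 0))


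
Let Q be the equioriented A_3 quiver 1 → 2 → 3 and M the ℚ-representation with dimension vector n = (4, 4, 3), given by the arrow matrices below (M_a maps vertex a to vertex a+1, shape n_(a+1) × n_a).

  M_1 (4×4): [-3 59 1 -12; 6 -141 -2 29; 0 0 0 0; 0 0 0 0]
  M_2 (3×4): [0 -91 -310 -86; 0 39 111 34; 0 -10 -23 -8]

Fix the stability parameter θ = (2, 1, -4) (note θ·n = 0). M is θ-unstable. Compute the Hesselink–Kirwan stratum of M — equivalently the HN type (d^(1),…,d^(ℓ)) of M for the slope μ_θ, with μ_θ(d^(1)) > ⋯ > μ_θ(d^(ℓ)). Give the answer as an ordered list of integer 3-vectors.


Interval decomposition of M: I[1,1]^2, I[1,2], I[1,3], I[2,3]^2.
HN type (ℓ=4): μ^(1)=2; μ^(2)=3/2; μ^(3)=-1/3; μ^(4)=-3/2

((2, 0, 0); (1, 1, 0); (1, 1, 1); (0, 2, 2))


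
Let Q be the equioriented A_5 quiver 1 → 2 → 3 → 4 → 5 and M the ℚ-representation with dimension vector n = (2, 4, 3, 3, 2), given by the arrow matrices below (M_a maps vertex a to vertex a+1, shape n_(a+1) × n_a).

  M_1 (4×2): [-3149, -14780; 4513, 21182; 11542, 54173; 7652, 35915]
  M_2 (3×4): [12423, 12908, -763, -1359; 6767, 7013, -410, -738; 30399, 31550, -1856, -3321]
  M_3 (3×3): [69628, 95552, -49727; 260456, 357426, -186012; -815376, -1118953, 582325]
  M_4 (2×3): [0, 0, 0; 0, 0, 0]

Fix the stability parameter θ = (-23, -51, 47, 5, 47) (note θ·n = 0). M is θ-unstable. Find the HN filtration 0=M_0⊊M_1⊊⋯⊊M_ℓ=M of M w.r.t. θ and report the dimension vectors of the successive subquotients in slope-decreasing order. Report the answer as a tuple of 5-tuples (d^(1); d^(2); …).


Barcode: M ≅ I[1,4]^2, I[2,2], I[2,3], I[4,4], I[5,5]^2. HN layers by μ_θ (5 steps, strictly decreasing):
  μ^(1)=47; μ^(2)=26; μ^(3)=5; μ^(4)=-37; μ^(5)=-51

((0, 0, 1, 0, 2); (0, 0, 2, 2, 0); (0, 0, 0, 1, 0); (2, 2, 0, 0, 0); (0, 2, 0, 0, 0))


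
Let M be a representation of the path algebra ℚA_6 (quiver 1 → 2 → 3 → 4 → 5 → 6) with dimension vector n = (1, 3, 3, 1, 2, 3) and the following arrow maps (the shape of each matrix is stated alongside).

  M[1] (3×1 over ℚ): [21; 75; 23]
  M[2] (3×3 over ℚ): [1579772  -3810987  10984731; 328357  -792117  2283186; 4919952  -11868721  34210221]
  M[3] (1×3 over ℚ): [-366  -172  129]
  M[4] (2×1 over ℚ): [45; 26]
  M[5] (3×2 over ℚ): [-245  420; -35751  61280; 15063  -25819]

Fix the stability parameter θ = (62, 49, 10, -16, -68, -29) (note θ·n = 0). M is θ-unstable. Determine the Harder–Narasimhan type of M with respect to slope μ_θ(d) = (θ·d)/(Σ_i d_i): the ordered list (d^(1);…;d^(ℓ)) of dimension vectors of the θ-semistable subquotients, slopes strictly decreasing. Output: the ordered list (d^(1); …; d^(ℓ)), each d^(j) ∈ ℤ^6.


Barcode: M ≅ I[1,2], I[2,3], I[2,6], I[3,3], I[5,6], I[6,6]. HN layers by μ_θ (6 steps, strictly decreasing):
  μ^(1)=111/2; μ^(2)=59/2; μ^(3)=10; μ^(4)=-54/5; μ^(5)=-29; μ^(6)=-68

((1, 1, 0, 0, 0, 0); (0, 1, 1, 0, 0, 0); (0, 0, 1, 0, 0, 0); (0, 1, 1, 1, 1, 1); (0, 0, 0, 0, 0, 2); (0, 0, 0, 0, 1, 0))
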